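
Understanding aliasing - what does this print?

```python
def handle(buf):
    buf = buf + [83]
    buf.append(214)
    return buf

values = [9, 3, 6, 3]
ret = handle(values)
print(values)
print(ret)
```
[9, 3, 6, 3]
[9, 3, 6, 3, 83, 214]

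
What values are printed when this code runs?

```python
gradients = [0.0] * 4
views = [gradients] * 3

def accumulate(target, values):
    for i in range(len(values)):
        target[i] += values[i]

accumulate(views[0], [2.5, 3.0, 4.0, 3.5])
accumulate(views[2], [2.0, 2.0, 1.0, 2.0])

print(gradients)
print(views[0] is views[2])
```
[4.5, 5.0, 5.0, 5.5]
True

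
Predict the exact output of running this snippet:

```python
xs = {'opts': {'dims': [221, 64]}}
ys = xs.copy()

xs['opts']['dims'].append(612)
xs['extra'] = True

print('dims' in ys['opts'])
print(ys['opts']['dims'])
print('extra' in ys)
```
True
[221, 64, 612]
False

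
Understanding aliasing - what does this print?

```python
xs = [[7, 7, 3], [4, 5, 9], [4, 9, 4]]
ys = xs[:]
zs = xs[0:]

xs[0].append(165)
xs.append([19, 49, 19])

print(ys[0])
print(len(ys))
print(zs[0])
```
[7, 7, 3, 165]
3
[7, 7, 3, 165]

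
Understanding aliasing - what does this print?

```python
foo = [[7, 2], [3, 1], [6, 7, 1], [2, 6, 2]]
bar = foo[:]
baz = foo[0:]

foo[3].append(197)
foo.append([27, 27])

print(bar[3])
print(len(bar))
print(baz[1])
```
[2, 6, 2, 197]
4
[3, 1]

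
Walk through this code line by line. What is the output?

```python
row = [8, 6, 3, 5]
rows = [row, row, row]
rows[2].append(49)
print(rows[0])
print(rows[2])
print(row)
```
[8, 6, 3, 5, 49]
[8, 6, 3, 5, 49]
[8, 6, 3, 5, 49]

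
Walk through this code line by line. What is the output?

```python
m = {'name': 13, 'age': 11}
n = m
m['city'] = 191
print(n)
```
{'name': 13, 'age': 11, 'city': 191}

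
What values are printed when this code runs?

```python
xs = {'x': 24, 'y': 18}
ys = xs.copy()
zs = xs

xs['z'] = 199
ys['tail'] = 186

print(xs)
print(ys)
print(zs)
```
{'x': 24, 'y': 18, 'z': 199}
{'x': 24, 'y': 18, 'tail': 186}
{'x': 24, 'y': 18, 'z': 199}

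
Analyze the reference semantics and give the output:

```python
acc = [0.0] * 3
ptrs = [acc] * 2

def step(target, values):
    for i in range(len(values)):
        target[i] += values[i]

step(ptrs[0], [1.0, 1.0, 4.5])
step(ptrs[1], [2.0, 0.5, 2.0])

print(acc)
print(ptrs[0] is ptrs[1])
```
[3.0, 1.5, 6.5]
True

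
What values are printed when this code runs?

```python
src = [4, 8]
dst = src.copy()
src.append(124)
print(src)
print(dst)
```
[4, 8, 124]
[4, 8]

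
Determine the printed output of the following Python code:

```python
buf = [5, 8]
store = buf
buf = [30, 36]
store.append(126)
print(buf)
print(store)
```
[30, 36]
[5, 8, 126]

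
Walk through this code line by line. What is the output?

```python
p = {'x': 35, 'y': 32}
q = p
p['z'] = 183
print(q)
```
{'x': 35, 'y': 32, 'z': 183}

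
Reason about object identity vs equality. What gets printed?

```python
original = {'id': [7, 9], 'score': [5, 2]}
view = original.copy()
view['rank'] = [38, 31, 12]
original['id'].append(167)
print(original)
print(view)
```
{'id': [7, 9, 167], 'score': [5, 2]}
{'id': [7, 9, 167], 'score': [5, 2], 'rank': [38, 31, 12]}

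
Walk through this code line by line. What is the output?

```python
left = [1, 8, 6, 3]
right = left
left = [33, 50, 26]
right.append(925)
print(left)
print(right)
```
[33, 50, 26]
[1, 8, 6, 3, 925]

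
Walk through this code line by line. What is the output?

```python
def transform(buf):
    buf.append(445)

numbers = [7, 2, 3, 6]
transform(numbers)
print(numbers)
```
[7, 2, 3, 6, 445]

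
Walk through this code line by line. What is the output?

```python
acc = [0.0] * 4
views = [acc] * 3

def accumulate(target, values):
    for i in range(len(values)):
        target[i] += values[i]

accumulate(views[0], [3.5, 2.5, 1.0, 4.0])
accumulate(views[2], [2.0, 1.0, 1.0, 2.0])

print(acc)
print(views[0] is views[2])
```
[5.5, 3.5, 2.0, 6.0]
True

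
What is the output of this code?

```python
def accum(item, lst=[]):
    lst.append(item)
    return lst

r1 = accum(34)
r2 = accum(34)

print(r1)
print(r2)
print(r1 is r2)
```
[34, 34]
[34, 34]
True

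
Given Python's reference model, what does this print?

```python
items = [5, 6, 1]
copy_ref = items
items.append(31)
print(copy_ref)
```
[5, 6, 1, 31]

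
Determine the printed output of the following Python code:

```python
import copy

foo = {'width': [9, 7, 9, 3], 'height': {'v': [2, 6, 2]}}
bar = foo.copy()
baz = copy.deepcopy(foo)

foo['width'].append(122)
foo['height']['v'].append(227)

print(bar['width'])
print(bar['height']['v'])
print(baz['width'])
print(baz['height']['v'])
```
[9, 7, 9, 3, 122]
[2, 6, 2, 227]
[9, 7, 9, 3]
[2, 6, 2]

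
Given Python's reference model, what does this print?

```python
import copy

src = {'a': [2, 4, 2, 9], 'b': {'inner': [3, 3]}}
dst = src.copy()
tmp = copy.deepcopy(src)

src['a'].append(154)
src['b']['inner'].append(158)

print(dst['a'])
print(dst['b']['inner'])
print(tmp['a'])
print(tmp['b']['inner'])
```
[2, 4, 2, 9, 154]
[3, 3, 158]
[2, 4, 2, 9]
[3, 3]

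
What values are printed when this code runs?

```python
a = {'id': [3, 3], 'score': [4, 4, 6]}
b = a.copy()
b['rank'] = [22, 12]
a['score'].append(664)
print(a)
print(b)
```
{'id': [3, 3], 'score': [4, 4, 6, 664]}
{'id': [3, 3], 'score': [4, 4, 6, 664], 'rank': [22, 12]}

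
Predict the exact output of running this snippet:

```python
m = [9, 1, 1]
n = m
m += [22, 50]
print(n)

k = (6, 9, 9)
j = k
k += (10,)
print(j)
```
[9, 1, 1, 22, 50]
(6, 9, 9)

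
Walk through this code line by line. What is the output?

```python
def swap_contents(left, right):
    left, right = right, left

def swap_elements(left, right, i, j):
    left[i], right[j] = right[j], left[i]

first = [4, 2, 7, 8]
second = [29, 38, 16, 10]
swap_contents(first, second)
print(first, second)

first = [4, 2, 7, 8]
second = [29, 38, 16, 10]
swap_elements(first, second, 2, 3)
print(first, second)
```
[4, 2, 7, 8] [29, 38, 16, 10]
[4, 2, 10, 8] [29, 38, 16, 7]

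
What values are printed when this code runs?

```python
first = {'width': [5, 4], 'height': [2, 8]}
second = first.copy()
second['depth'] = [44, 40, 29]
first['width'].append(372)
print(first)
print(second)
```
{'width': [5, 4, 372], 'height': [2, 8]}
{'width': [5, 4, 372], 'height': [2, 8], 'depth': [44, 40, 29]}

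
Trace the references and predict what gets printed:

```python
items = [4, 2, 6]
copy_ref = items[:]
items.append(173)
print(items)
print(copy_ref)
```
[4, 2, 6, 173]
[4, 2, 6]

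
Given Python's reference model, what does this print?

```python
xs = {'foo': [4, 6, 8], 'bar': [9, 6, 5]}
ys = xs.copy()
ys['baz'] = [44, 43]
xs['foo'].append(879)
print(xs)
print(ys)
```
{'foo': [4, 6, 8, 879], 'bar': [9, 6, 5]}
{'foo': [4, 6, 8, 879], 'bar': [9, 6, 5], 'baz': [44, 43]}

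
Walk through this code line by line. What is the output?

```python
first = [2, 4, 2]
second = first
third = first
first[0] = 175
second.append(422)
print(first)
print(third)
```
[175, 4, 2, 422]
[175, 4, 2, 422]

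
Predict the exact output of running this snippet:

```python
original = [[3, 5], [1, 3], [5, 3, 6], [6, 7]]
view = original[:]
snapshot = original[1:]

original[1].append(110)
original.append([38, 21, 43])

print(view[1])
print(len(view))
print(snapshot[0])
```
[1, 3, 110]
4
[1, 3, 110]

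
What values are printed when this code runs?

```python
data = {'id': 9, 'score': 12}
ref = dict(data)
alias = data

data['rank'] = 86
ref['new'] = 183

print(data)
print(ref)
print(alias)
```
{'id': 9, 'score': 12, 'rank': 86}
{'id': 9, 'score': 12, 'new': 183}
{'id': 9, 'score': 12, 'rank': 86}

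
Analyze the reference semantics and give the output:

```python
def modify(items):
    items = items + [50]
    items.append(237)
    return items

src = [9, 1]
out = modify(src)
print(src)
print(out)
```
[9, 1]
[9, 1, 50, 237]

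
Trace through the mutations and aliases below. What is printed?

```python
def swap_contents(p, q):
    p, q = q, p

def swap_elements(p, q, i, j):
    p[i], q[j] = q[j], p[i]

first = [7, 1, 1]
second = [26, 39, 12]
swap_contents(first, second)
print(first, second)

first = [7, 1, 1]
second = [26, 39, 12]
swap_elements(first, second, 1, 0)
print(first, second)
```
[7, 1, 1] [26, 39, 12]
[7, 26, 1] [1, 39, 12]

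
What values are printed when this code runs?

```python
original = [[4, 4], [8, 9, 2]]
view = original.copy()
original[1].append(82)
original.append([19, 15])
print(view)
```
[[4, 4], [8, 9, 2, 82]]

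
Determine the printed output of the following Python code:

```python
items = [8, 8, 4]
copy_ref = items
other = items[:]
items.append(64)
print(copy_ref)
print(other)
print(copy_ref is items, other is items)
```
[8, 8, 4, 64]
[8, 8, 4]
True False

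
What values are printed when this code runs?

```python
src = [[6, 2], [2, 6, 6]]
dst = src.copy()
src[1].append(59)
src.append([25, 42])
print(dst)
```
[[6, 2], [2, 6, 6, 59]]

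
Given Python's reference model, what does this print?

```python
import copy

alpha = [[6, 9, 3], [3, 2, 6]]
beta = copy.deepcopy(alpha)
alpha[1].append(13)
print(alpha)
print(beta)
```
[[6, 9, 3], [3, 2, 6, 13]]
[[6, 9, 3], [3, 2, 6]]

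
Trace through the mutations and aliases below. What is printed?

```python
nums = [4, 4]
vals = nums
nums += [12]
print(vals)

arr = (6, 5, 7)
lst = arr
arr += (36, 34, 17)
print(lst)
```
[4, 4, 12]
(6, 5, 7)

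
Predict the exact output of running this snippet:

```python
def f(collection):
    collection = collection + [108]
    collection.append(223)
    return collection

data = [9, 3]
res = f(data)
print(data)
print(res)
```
[9, 3]
[9, 3, 108, 223]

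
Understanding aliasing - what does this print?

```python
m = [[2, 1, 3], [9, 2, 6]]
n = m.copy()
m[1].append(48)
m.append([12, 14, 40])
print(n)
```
[[2, 1, 3], [9, 2, 6, 48]]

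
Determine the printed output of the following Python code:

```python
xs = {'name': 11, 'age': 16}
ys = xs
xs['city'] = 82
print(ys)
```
{'name': 11, 'age': 16, 'city': 82}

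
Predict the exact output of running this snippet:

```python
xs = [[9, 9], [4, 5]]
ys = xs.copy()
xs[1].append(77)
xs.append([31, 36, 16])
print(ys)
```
[[9, 9], [4, 5, 77]]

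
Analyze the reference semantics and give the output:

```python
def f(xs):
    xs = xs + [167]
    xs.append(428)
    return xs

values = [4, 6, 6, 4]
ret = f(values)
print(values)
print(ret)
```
[4, 6, 6, 4]
[4, 6, 6, 4, 167, 428]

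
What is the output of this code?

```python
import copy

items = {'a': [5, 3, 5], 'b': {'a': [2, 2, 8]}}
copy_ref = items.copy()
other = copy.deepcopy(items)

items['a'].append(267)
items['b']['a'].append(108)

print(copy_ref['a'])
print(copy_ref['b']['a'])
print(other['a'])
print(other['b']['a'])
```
[5, 3, 5, 267]
[2, 2, 8, 108]
[5, 3, 5]
[2, 2, 8]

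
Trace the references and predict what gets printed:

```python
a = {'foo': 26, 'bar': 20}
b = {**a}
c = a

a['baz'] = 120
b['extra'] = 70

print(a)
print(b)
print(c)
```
{'foo': 26, 'bar': 20, 'baz': 120}
{'foo': 26, 'bar': 20, 'extra': 70}
{'foo': 26, 'bar': 20, 'baz': 120}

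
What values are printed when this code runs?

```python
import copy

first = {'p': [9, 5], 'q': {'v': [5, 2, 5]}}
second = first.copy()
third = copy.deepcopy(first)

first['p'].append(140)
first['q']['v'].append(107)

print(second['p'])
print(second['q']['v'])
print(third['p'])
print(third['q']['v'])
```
[9, 5, 140]
[5, 2, 5, 107]
[9, 5]
[5, 2, 5]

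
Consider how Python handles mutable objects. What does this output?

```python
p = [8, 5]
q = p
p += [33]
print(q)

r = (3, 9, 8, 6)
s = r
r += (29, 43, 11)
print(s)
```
[8, 5, 33]
(3, 9, 8, 6)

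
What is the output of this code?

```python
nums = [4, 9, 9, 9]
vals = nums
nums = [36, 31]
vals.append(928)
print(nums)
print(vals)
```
[36, 31]
[4, 9, 9, 9, 928]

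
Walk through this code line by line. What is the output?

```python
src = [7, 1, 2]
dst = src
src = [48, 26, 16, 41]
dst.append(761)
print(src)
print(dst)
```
[48, 26, 16, 41]
[7, 1, 2, 761]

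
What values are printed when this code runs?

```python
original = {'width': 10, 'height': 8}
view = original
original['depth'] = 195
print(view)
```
{'width': 10, 'height': 8, 'depth': 195}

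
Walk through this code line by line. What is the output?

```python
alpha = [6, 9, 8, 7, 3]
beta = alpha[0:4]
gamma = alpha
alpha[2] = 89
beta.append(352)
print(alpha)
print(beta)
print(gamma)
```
[6, 9, 89, 7, 3]
[6, 9, 8, 7, 352]
[6, 9, 89, 7, 3]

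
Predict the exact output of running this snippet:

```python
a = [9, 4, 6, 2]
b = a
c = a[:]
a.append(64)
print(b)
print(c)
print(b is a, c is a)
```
[9, 4, 6, 2, 64]
[9, 4, 6, 2]
True False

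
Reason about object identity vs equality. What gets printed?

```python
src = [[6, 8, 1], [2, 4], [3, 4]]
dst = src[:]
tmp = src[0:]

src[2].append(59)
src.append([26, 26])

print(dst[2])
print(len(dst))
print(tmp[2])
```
[3, 4, 59]
3
[3, 4, 59]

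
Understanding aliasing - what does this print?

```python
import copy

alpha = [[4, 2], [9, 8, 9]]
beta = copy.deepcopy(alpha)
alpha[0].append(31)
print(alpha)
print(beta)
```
[[4, 2, 31], [9, 8, 9]]
[[4, 2], [9, 8, 9]]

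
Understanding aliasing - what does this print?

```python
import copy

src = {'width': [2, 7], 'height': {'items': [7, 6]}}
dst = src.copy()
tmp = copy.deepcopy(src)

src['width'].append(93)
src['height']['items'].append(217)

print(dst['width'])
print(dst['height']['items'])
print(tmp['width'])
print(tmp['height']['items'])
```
[2, 7, 93]
[7, 6, 217]
[2, 7]
[7, 6]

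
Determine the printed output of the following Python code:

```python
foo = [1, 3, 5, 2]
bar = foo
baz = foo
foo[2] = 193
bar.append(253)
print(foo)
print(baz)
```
[1, 3, 193, 2, 253]
[1, 3, 193, 2, 253]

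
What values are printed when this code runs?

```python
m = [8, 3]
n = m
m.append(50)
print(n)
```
[8, 3, 50]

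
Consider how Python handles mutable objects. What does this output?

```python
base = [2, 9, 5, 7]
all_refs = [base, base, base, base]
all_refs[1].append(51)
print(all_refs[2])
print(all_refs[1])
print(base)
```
[2, 9, 5, 7, 51]
[2, 9, 5, 7, 51]
[2, 9, 5, 7, 51]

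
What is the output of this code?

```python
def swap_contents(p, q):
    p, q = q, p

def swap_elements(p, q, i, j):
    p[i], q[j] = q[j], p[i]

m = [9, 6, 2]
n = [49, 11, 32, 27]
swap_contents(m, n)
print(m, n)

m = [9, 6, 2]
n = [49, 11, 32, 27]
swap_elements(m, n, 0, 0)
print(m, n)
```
[9, 6, 2] [49, 11, 32, 27]
[49, 6, 2] [9, 11, 32, 27]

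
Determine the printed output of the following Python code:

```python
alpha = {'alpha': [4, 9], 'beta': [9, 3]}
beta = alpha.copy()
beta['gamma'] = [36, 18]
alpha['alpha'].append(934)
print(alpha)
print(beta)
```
{'alpha': [4, 9, 934], 'beta': [9, 3]}
{'alpha': [4, 9, 934], 'beta': [9, 3], 'gamma': [36, 18]}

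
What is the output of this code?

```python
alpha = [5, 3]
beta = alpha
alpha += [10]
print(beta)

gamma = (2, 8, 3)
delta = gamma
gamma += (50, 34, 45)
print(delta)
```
[5, 3, 10]
(2, 8, 3)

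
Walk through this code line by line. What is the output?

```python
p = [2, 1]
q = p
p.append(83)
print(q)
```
[2, 1, 83]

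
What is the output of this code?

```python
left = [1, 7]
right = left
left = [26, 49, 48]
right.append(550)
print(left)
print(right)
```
[26, 49, 48]
[1, 7, 550]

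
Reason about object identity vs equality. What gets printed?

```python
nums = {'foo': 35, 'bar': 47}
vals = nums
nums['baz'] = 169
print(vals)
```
{'foo': 35, 'bar': 47, 'baz': 169}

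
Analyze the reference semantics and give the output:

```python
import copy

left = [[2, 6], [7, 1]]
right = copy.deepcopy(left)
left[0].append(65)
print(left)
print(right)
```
[[2, 6, 65], [7, 1]]
[[2, 6], [7, 1]]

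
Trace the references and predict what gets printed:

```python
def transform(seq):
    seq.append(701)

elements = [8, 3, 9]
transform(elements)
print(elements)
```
[8, 3, 9, 701]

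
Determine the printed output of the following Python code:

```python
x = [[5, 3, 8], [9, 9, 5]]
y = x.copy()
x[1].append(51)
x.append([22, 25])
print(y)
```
[[5, 3, 8], [9, 9, 5, 51]]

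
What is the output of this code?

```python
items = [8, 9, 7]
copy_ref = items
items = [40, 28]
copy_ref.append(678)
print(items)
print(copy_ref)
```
[40, 28]
[8, 9, 7, 678]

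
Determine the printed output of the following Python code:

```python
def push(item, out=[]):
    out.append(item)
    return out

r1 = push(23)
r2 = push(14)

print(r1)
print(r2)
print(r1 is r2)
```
[23, 14]
[23, 14]
True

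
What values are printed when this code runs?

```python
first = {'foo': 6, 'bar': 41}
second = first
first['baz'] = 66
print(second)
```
{'foo': 6, 'bar': 41, 'baz': 66}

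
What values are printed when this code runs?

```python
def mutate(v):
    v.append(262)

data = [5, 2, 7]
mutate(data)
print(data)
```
[5, 2, 7, 262]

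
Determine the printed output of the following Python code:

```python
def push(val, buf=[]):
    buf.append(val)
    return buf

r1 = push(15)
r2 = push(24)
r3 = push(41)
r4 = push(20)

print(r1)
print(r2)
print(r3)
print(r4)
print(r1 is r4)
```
[15, 24, 41, 20]
[15, 24, 41, 20]
[15, 24, 41, 20]
[15, 24, 41, 20]
True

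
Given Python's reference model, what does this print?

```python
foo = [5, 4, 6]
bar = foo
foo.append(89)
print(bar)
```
[5, 4, 6, 89]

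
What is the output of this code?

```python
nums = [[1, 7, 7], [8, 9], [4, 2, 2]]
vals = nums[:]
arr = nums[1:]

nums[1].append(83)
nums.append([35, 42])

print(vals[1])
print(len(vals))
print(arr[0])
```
[8, 9, 83]
3
[8, 9, 83]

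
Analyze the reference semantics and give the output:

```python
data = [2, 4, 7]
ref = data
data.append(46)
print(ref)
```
[2, 4, 7, 46]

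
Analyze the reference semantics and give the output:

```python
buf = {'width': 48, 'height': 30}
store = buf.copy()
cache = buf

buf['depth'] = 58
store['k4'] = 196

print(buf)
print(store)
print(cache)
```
{'width': 48, 'height': 30, 'depth': 58}
{'width': 48, 'height': 30, 'k4': 196}
{'width': 48, 'height': 30, 'depth': 58}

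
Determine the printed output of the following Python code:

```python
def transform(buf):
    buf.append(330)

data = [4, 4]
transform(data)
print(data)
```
[4, 4, 330]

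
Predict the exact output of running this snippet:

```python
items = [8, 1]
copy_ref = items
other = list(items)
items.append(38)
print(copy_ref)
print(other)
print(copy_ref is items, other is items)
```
[8, 1, 38]
[8, 1]
True False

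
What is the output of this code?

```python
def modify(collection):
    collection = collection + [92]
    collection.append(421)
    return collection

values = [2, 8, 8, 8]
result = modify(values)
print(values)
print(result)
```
[2, 8, 8, 8]
[2, 8, 8, 8, 92, 421]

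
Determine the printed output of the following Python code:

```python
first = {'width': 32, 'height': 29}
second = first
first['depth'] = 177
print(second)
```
{'width': 32, 'height': 29, 'depth': 177}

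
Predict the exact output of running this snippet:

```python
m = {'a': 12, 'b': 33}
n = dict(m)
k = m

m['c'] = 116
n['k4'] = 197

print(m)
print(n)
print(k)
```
{'a': 12, 'b': 33, 'c': 116}
{'a': 12, 'b': 33, 'k4': 197}
{'a': 12, 'b': 33, 'c': 116}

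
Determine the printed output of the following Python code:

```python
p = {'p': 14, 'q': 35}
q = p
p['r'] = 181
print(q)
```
{'p': 14, 'q': 35, 'r': 181}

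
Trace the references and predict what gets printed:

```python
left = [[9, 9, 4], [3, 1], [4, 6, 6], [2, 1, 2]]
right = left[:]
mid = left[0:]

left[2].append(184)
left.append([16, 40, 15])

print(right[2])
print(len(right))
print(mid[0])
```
[4, 6, 6, 184]
4
[9, 9, 4]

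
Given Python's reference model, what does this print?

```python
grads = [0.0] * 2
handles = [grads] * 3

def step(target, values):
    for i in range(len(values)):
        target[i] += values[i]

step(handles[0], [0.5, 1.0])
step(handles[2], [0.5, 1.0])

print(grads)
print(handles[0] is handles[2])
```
[1.0, 2.0]
True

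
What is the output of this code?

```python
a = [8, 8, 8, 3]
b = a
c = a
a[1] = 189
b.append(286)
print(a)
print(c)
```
[8, 189, 8, 3, 286]
[8, 189, 8, 3, 286]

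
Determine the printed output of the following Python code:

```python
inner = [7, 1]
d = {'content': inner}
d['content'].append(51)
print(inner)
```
[7, 1, 51]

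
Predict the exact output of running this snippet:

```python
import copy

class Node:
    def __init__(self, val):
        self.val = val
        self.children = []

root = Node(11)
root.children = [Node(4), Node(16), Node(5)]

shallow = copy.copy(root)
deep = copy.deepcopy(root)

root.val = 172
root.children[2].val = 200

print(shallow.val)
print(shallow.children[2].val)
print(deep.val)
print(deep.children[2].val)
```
11
200
11
5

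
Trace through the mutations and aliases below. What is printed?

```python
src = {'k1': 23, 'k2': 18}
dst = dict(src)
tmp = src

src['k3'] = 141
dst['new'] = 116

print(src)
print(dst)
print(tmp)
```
{'k1': 23, 'k2': 18, 'k3': 141}
{'k1': 23, 'k2': 18, 'new': 116}
{'k1': 23, 'k2': 18, 'k3': 141}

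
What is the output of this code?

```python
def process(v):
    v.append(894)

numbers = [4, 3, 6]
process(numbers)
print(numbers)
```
[4, 3, 6, 894]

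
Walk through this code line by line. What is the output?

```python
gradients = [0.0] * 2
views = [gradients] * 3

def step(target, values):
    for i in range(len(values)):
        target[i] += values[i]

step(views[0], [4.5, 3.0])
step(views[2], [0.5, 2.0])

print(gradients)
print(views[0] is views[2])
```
[5.0, 5.0]
True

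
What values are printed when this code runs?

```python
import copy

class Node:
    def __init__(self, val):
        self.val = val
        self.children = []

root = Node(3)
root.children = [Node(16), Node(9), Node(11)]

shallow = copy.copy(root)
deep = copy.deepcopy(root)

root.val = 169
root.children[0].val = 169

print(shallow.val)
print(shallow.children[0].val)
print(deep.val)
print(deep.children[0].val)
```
3
169
3
16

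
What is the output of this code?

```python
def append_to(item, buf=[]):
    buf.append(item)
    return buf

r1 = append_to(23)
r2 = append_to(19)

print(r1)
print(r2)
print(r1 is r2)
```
[23, 19]
[23, 19]
True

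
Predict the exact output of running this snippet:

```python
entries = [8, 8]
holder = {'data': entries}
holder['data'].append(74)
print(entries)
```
[8, 8, 74]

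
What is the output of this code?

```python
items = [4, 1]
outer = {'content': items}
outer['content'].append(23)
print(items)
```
[4, 1, 23]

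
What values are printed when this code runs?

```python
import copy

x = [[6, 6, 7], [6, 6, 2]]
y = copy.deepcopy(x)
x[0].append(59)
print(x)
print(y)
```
[[6, 6, 7, 59], [6, 6, 2]]
[[6, 6, 7], [6, 6, 2]]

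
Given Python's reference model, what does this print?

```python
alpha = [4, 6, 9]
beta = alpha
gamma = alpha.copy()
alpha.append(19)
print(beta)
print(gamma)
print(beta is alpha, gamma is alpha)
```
[4, 6, 9, 19]
[4, 6, 9]
True False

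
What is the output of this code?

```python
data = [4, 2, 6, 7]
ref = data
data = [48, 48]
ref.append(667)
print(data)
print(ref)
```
[48, 48]
[4, 2, 6, 7, 667]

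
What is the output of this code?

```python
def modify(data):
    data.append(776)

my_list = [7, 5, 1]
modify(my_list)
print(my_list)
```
[7, 5, 1, 776]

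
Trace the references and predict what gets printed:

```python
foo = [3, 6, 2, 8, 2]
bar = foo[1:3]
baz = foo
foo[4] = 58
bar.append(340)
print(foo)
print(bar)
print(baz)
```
[3, 6, 2, 8, 58]
[6, 2, 340]
[3, 6, 2, 8, 58]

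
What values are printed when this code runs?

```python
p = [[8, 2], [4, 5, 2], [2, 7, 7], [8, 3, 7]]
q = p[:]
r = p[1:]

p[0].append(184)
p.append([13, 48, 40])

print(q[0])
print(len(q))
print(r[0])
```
[8, 2, 184]
4
[4, 5, 2]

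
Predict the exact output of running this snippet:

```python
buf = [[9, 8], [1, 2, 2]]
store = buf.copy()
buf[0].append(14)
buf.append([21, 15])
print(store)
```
[[9, 8, 14], [1, 2, 2]]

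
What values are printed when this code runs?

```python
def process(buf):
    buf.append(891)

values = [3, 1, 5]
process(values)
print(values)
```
[3, 1, 5, 891]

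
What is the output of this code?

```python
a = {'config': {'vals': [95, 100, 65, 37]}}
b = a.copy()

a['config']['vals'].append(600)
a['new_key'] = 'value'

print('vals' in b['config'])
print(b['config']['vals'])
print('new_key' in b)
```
True
[95, 100, 65, 37, 600]
False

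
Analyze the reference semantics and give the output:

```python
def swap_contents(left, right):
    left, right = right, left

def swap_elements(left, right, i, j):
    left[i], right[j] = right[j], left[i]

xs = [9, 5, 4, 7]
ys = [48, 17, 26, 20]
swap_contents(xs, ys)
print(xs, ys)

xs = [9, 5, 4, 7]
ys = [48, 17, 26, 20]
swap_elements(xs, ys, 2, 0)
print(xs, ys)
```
[9, 5, 4, 7] [48, 17, 26, 20]
[9, 5, 48, 7] [4, 17, 26, 20]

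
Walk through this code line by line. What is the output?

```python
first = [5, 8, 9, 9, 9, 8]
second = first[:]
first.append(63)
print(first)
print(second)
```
[5, 8, 9, 9, 9, 8, 63]
[5, 8, 9, 9, 9, 8]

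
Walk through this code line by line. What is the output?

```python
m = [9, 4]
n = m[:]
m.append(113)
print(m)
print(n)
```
[9, 4, 113]
[9, 4]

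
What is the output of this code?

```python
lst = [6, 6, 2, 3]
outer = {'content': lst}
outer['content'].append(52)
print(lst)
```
[6, 6, 2, 3, 52]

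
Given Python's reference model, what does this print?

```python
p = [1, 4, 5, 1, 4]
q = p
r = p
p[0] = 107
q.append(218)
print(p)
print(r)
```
[107, 4, 5, 1, 4, 218]
[107, 4, 5, 1, 4, 218]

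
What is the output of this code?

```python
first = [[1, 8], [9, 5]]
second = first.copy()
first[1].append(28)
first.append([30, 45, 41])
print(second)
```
[[1, 8], [9, 5, 28]]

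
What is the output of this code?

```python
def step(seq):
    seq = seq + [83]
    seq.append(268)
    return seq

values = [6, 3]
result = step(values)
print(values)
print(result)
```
[6, 3]
[6, 3, 83, 268]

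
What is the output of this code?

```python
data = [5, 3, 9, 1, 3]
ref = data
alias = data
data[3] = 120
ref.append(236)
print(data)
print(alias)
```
[5, 3, 9, 120, 3, 236]
[5, 3, 9, 120, 3, 236]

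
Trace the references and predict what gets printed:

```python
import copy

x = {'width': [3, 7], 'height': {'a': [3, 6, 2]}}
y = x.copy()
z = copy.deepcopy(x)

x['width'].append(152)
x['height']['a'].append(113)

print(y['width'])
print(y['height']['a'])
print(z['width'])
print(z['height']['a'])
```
[3, 7, 152]
[3, 6, 2, 113]
[3, 7]
[3, 6, 2]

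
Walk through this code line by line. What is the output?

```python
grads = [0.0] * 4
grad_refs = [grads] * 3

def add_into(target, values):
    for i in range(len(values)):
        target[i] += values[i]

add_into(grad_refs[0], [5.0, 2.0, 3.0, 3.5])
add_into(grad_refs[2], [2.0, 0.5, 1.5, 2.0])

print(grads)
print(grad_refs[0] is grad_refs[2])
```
[7.0, 2.5, 4.5, 5.5]
True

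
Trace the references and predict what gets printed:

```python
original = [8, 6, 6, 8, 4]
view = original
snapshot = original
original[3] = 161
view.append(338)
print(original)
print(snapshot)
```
[8, 6, 6, 161, 4, 338]
[8, 6, 6, 161, 4, 338]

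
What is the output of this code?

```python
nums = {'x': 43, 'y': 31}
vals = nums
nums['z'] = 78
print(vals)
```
{'x': 43, 'y': 31, 'z': 78}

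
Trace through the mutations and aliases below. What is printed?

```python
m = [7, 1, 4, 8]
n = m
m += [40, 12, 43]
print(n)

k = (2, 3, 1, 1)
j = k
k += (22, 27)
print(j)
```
[7, 1, 4, 8, 40, 12, 43]
(2, 3, 1, 1)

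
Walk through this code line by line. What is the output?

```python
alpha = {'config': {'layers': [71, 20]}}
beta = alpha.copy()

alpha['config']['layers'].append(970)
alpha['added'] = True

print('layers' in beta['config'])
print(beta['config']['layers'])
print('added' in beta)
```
True
[71, 20, 970]
False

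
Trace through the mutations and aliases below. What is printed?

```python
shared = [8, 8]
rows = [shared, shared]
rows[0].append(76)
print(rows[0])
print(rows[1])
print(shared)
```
[8, 8, 76]
[8, 8, 76]
[8, 8, 76]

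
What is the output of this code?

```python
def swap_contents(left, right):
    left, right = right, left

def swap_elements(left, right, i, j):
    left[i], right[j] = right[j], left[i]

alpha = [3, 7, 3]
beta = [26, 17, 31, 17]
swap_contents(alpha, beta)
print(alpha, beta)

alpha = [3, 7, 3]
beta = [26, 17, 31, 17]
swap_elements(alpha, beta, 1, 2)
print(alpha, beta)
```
[3, 7, 3] [26, 17, 31, 17]
[3, 31, 3] [26, 17, 7, 17]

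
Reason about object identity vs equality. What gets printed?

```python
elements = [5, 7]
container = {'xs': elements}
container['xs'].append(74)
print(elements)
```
[5, 7, 74]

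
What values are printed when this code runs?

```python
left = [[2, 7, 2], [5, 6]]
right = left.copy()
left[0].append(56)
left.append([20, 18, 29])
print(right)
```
[[2, 7, 2, 56], [5, 6]]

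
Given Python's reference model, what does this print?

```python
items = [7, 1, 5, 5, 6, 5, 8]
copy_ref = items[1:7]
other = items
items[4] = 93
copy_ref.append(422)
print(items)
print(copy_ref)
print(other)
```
[7, 1, 5, 5, 93, 5, 8]
[1, 5, 5, 6, 5, 8, 422]
[7, 1, 5, 5, 93, 5, 8]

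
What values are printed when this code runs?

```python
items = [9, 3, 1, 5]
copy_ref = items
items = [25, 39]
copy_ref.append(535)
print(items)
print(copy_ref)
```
[25, 39]
[9, 3, 1, 5, 535]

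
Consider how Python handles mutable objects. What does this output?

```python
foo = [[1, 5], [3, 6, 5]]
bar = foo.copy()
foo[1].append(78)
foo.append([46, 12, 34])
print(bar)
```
[[1, 5], [3, 6, 5, 78]]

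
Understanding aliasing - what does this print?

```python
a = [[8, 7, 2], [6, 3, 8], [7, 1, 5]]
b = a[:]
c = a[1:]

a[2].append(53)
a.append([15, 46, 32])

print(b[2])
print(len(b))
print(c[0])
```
[7, 1, 5, 53]
3
[6, 3, 8]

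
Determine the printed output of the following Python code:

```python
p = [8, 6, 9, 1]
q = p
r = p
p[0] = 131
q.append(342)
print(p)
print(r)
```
[131, 6, 9, 1, 342]
[131, 6, 9, 1, 342]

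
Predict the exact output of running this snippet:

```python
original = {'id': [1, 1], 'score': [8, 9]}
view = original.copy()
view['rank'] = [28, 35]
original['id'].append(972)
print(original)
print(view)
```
{'id': [1, 1, 972], 'score': [8, 9]}
{'id': [1, 1, 972], 'score': [8, 9], 'rank': [28, 35]}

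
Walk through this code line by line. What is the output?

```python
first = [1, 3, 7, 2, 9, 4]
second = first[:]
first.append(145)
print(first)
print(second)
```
[1, 3, 7, 2, 9, 4, 145]
[1, 3, 7, 2, 9, 4]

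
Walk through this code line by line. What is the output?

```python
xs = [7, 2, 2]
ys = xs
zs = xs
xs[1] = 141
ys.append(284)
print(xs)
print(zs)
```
[7, 141, 2, 284]
[7, 141, 2, 284]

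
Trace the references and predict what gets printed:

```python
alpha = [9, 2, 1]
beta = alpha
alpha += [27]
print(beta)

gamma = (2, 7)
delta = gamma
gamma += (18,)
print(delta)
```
[9, 2, 1, 27]
(2, 7)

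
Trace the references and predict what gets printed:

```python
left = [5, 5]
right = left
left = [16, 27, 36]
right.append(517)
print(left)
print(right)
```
[16, 27, 36]
[5, 5, 517]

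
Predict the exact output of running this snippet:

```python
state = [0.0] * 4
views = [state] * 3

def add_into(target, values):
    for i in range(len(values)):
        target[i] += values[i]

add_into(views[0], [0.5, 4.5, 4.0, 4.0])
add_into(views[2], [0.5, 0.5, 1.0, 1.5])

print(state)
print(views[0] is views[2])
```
[1.0, 5.0, 5.0, 5.5]
True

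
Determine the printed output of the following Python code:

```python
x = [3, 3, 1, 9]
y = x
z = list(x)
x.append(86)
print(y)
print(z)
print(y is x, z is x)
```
[3, 3, 1, 9, 86]
[3, 3, 1, 9]
True False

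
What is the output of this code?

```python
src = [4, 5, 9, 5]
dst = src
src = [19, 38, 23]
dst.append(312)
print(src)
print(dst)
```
[19, 38, 23]
[4, 5, 9, 5, 312]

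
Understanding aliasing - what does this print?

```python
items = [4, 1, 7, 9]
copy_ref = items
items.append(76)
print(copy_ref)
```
[4, 1, 7, 9, 76]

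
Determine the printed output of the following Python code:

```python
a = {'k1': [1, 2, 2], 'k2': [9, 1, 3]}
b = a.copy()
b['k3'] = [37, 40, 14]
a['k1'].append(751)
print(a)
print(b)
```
{'k1': [1, 2, 2, 751], 'k2': [9, 1, 3]}
{'k1': [1, 2, 2, 751], 'k2': [9, 1, 3], 'k3': [37, 40, 14]}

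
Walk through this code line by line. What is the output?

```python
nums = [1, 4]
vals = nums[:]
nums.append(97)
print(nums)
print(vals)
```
[1, 4, 97]
[1, 4]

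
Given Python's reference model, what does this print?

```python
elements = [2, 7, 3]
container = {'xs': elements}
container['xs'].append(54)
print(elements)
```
[2, 7, 3, 54]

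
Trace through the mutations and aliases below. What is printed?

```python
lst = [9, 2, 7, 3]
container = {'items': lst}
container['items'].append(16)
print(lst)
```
[9, 2, 7, 3, 16]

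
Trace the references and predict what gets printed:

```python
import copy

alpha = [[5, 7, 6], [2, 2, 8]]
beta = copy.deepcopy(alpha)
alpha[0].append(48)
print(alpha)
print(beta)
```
[[5, 7, 6, 48], [2, 2, 8]]
[[5, 7, 6], [2, 2, 8]]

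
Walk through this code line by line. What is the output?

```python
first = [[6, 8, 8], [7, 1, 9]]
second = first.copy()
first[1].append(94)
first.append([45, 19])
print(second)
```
[[6, 8, 8], [7, 1, 9, 94]]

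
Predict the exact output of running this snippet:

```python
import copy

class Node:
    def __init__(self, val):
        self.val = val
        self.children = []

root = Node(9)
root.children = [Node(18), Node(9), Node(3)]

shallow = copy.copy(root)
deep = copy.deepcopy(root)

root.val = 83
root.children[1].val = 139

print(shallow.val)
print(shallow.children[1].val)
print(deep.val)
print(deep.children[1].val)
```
9
139
9
9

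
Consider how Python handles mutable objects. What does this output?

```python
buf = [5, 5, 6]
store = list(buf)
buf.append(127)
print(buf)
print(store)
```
[5, 5, 6, 127]
[5, 5, 6]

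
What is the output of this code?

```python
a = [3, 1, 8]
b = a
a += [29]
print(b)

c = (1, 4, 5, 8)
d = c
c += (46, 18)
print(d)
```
[3, 1, 8, 29]
(1, 4, 5, 8)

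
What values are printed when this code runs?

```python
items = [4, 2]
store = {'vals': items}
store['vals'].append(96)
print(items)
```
[4, 2, 96]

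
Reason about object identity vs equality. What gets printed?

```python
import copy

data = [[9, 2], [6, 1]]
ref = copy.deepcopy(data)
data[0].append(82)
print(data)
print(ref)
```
[[9, 2, 82], [6, 1]]
[[9, 2], [6, 1]]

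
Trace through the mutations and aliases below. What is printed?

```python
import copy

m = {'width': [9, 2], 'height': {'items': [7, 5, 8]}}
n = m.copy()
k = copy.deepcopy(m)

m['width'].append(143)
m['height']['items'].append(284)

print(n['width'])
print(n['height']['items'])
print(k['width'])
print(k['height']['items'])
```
[9, 2, 143]
[7, 5, 8, 284]
[9, 2]
[7, 5, 8]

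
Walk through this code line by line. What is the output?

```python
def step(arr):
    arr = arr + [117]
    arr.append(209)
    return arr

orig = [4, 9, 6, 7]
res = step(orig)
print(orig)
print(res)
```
[4, 9, 6, 7]
[4, 9, 6, 7, 117, 209]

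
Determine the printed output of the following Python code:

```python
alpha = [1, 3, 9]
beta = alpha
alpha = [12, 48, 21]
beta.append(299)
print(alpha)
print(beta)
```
[12, 48, 21]
[1, 3, 9, 299]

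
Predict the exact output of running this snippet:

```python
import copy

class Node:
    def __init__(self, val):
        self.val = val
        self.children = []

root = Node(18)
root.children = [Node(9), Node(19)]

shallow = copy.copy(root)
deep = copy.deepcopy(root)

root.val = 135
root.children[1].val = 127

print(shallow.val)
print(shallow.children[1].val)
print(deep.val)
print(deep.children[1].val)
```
18
127
18
19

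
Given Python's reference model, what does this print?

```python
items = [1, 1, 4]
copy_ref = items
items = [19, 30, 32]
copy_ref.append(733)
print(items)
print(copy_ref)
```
[19, 30, 32]
[1, 1, 4, 733]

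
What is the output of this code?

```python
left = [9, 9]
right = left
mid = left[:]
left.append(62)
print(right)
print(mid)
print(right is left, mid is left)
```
[9, 9, 62]
[9, 9]
True False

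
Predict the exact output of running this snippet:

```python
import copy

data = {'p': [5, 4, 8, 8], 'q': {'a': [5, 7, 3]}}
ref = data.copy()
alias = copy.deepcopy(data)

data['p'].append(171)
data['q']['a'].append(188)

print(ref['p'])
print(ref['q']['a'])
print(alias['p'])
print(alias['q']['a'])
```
[5, 4, 8, 8, 171]
[5, 7, 3, 188]
[5, 4, 8, 8]
[5, 7, 3]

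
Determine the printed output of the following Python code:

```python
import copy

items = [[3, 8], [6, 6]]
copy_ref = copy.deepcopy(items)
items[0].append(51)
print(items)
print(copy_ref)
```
[[3, 8, 51], [6, 6]]
[[3, 8], [6, 6]]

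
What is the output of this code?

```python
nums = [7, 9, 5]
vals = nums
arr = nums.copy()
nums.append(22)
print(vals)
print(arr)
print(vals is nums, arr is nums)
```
[7, 9, 5, 22]
[7, 9, 5]
True False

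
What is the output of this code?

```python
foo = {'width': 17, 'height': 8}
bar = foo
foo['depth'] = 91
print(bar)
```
{'width': 17, 'height': 8, 'depth': 91}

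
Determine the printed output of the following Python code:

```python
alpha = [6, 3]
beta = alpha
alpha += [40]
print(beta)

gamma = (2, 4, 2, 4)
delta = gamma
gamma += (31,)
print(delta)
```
[6, 3, 40]
(2, 4, 2, 4)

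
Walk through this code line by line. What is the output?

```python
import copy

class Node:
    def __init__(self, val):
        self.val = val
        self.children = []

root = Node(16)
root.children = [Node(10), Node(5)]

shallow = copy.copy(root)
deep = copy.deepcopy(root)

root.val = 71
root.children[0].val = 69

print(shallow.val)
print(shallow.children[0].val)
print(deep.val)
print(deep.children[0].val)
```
16
69
16
10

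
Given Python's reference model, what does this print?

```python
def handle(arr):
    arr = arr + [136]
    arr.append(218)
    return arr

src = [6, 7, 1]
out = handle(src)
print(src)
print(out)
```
[6, 7, 1]
[6, 7, 1, 136, 218]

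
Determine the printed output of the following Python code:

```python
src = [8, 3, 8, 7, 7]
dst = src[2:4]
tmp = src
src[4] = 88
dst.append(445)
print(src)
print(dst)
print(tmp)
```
[8, 3, 8, 7, 88]
[8, 7, 445]
[8, 3, 8, 7, 88]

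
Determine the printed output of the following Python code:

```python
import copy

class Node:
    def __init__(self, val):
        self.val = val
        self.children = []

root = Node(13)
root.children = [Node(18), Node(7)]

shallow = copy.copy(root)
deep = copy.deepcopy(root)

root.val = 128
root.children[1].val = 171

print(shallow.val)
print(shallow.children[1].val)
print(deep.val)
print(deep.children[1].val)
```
13
171
13
7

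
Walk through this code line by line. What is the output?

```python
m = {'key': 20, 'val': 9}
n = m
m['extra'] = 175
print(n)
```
{'key': 20, 'val': 9, 'extra': 175}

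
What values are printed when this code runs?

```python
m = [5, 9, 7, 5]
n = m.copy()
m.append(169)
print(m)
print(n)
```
[5, 9, 7, 5, 169]
[5, 9, 7, 5]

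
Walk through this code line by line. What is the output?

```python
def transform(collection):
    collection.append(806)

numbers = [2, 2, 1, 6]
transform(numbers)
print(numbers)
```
[2, 2, 1, 6, 806]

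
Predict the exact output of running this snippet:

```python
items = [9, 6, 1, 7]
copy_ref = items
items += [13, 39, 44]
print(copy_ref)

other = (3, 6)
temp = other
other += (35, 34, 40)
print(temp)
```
[9, 6, 1, 7, 13, 39, 44]
(3, 6)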